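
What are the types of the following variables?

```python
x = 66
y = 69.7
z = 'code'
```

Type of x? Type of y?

x is int; y is float

int, float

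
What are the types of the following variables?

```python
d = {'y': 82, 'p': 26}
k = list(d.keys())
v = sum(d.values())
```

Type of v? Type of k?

sum of int values returns int; list(...) returns list

int, list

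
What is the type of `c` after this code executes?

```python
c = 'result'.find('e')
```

str.find() returns int (index, or -1)

int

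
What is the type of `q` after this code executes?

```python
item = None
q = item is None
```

'is' comparison returns bool

bool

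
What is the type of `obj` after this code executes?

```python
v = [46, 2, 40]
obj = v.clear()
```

list.clear() returns None

NoneType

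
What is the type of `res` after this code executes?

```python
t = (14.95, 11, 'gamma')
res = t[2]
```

Index 2 of tuple is 'gamma' which is str

str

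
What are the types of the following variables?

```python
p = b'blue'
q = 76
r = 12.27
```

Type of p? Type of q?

p is bytes; q is int

bytes, int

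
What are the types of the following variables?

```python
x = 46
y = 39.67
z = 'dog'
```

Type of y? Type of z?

y is float; z is str

float, str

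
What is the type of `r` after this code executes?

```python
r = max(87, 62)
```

max() of ints returns int

int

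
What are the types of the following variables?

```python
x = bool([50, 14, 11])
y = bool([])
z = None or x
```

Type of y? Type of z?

bool() returns bool; None or <bool> returns the bool

bool, bool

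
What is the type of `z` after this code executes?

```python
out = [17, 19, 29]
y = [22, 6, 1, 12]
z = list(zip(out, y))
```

list(zip(...)) returns a list of tuples

list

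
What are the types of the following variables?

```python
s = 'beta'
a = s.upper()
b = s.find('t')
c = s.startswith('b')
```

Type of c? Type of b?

str.startswith() returns bool; str.find() returns int

bool, int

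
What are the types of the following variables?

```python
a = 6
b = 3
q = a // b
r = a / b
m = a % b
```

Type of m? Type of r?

int % int returns int; int / int returns float

int, float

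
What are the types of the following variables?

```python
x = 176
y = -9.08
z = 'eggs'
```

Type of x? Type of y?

x is int; y is float

int, float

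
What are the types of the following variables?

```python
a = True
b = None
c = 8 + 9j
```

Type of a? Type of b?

a is bool; b is NoneType

bool, NoneType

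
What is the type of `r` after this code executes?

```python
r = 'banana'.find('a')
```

str.find() returns int (index, or -1)

int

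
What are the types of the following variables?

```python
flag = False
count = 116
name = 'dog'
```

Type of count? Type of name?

count is int; name is str

int, str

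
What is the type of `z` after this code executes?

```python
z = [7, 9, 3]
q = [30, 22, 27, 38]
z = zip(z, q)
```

zip() returns a zip iterator object

zip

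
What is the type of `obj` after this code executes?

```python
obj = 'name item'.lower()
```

str.lower() returns str

str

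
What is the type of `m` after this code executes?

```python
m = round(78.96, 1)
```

round() with ndigits arg returns float

float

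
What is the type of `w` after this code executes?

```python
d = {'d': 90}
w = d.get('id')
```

dict.get() returns None when key 'id' is not found and no default given

NoneType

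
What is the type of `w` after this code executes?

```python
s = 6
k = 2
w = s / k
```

int / int always returns float in Python 3 (6 / 2 = 3)

float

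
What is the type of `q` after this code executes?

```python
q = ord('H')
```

ord() returns int (Unicode code point)

int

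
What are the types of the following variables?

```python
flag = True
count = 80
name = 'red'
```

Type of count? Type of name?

count is int; name is str

int, str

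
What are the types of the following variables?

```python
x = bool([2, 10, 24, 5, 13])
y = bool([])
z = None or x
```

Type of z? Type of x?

None or <bool> returns the bool; bool() returns bool

bool, bool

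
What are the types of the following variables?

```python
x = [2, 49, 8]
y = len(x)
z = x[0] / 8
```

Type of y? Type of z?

len() returns int; int / int returns float

int, float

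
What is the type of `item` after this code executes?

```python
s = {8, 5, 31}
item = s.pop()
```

Popping from a set of ints returns int

int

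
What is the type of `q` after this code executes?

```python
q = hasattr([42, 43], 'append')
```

hasattr() returns bool

bool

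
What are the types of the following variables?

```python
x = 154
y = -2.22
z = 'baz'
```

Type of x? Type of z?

x is int; z is str

int, str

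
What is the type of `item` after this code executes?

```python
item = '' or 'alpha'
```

'or' returns first truthy value ('alpha', which is str)

str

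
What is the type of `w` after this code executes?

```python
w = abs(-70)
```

abs() of int returns int

int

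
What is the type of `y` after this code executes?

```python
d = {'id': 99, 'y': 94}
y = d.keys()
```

.keys() returns a dict_keys view object

dict_keys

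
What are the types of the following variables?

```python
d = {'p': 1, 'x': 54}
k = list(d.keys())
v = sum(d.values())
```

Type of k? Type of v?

list(...) returns list; sum of int values returns int

list, int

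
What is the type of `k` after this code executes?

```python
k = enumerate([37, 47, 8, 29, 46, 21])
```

enumerate() returns an enumerate iterator object

enumerate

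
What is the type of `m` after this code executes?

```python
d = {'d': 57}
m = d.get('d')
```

dict.get() returns the value (int) when key is found

int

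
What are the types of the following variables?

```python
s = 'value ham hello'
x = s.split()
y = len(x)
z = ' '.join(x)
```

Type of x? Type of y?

str.split() returns list; len() returns int

list, int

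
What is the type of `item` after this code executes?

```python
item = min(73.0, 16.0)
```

min() of floats returns float

float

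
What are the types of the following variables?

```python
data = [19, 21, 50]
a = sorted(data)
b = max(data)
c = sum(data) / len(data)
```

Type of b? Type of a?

max of ints returns int; sorted() returns list

int, list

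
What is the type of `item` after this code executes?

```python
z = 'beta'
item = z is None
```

'is' comparison returns bool

bool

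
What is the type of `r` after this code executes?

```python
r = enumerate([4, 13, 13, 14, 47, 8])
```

enumerate() returns an enumerate iterator object

enumerate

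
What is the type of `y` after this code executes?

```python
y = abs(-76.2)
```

abs() of float returns float

float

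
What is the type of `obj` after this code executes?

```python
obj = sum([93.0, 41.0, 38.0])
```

sum() of floats returns float

float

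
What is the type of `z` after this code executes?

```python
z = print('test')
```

print() returns None

NoneType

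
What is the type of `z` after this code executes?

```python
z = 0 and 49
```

'and' returns the first falsy value (0, which is int)

int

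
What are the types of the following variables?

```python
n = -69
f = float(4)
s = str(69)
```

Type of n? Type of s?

n is int; s is str

int, str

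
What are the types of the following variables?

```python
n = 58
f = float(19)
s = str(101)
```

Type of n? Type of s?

n is int; s is str

int, str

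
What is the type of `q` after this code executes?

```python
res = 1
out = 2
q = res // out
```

int // int returns int (1 // 2 = 0)

int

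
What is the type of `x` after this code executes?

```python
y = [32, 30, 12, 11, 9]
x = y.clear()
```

list.clear() returns None

NoneType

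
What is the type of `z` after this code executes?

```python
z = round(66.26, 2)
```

round() with ndigits arg returns float

float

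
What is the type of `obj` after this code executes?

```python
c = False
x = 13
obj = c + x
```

bool + int returns int (False is 0, so 0 + 13 = 13)

int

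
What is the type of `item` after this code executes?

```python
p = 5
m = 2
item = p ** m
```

int ** positive int returns int (5 ** 2 = 25)

int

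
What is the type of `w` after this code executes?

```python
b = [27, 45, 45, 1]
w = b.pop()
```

list.pop() returns the popped element (int here)

int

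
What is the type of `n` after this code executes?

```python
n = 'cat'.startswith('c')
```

str.startswith() returns bool

bool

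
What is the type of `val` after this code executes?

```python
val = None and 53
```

'and' returns first falsy value (None)

NoneType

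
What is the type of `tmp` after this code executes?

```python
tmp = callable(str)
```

callable() returns bool

bool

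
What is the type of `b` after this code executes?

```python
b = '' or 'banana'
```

'or' returns first truthy value ('banana', which is str)

str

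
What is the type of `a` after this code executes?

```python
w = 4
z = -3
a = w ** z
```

int ** negative int returns float

float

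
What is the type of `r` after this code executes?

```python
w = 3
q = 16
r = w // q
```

int // int returns int (3 // 16 = 0)

int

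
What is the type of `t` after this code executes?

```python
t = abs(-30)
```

abs() of int returns int

int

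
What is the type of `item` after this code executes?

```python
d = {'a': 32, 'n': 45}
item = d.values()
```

.values() returns a dict_values view object

dict_values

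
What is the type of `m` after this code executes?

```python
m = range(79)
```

range() returns a range object

range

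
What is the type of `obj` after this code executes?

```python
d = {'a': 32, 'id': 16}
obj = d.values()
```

.values() returns a dict_values view object

dict_values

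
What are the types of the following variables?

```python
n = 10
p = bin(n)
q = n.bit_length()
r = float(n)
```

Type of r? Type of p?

float() returns float; bin() returns str

float, str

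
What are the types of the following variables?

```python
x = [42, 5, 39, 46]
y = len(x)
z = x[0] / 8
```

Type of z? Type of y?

int / int returns float; len() returns int

float, int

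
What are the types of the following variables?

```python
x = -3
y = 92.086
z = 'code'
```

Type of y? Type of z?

y is float; z is str

float, str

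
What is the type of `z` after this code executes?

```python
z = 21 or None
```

'or' returns first truthy value (21, int)

int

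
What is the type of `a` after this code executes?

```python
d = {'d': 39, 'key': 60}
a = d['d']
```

Accessing dict[str, int] with key 'd' returns int value 39

int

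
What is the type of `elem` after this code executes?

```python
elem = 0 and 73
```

'and' returns the first falsy value (0, which is int)

int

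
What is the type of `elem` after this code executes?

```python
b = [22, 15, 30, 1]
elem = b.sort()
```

list.sort() returns None (sorts in place)

NoneType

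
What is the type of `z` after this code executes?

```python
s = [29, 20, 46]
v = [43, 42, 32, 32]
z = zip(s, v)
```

zip() returns a zip iterator object

zip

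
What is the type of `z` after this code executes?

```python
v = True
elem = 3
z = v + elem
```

bool + int returns int (True is 1, so 1 + 3 = 4)

int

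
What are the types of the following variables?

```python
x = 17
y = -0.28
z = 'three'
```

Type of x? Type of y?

x is int; y is float

int, float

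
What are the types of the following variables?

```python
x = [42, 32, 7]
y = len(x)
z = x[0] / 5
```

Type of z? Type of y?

int / int returns float; len() returns int

float, int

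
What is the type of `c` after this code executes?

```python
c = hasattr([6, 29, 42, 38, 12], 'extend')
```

hasattr() returns bool

bool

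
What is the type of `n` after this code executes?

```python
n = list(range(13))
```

list(range(...)) returns list

list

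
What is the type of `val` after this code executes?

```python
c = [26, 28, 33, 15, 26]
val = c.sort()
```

list.sort() returns None (sorts in place)

NoneType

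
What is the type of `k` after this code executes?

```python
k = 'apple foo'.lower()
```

str.lower() returns str

str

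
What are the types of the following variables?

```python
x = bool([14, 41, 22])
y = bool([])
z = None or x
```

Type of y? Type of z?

bool() returns bool; None or <bool> returns the bool

bool, bool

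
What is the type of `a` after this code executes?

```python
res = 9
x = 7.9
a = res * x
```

int * float returns float (9 * 7.9 = 71.1)

float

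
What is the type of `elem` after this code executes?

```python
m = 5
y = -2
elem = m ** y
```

int ** negative int returns float

float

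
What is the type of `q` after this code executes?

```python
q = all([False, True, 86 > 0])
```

all() returns bool

bool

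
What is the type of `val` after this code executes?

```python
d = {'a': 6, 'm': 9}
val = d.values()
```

.values() returns a dict_values view object

dict_values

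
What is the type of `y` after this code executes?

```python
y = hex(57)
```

hex() returns str representation

str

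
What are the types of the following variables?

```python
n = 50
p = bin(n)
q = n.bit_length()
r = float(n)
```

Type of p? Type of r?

bin() returns str; float() returns float

str, float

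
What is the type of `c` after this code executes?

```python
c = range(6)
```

range() returns a range object

range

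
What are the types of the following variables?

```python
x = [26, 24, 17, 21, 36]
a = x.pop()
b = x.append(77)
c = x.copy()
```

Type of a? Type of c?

list.pop() returns the element (int); list.copy() returns list

int, list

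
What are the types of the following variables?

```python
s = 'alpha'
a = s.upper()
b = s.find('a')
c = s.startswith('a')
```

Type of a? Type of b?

str.upper() returns str; str.find() returns int

str, int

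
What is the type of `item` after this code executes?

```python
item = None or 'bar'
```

'or' with None returns the other value ('bar', str)

str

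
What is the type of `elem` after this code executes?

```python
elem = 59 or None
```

'or' returns first truthy value (59, int)

int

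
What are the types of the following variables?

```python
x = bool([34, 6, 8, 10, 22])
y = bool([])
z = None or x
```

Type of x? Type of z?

bool() returns bool; None or <bool> returns the bool

bool, bool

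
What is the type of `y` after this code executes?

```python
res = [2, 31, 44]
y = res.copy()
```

list.copy() returns list

list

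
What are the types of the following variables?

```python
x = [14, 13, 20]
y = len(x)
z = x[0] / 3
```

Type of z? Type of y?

int / int returns float; len() returns int

float, int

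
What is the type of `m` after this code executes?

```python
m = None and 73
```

'and' returns first falsy value (None)

NoneType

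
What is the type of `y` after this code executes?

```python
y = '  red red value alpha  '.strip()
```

str.strip() returns str

str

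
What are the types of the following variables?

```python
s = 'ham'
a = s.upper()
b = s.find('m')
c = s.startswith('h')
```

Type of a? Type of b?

str.upper() returns str; str.find() returns int

str, int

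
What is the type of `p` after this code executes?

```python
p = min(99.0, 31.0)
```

min() of floats returns float

float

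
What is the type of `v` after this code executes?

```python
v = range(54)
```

range() returns a range object

range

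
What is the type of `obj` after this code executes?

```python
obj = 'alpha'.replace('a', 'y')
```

str.replace() returns str

str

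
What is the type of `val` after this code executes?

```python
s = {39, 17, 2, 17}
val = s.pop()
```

Popping from a set of ints returns int

int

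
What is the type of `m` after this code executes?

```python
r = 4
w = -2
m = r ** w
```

int ** negative int returns float

float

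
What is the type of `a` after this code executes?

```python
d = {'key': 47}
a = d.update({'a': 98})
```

dict.update() returns None

NoneType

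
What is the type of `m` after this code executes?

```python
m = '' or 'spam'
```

'or' returns first truthy value ('spam', which is str)

str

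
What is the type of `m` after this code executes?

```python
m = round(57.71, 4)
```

round() with ndigits arg returns float

float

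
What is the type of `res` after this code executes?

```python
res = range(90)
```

range() returns a range object

range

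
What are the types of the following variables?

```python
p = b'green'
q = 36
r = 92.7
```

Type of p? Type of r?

p is bytes; r is float

bytes, float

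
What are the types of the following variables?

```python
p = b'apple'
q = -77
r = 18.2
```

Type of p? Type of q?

p is bytes; q is int

bytes, int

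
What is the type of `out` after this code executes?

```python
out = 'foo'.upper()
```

str.upper() returns str

str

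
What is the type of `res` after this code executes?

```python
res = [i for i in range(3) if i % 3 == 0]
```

A list comprehension [...] produces a list

list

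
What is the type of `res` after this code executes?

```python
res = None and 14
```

'and' returns first falsy value (None)

NoneType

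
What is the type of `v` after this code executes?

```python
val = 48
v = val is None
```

'is' comparison returns bool

bool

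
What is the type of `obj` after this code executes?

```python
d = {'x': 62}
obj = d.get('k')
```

dict.get() returns None when key 'k' is not found and no default given

NoneType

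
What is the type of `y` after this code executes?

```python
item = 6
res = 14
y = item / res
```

int / int always returns float in Python 3 (6 / 14 = 0.428571)

float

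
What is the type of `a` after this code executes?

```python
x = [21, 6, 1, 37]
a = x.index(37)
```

list.index() returns int

int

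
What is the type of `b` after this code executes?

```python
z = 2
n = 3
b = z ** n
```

int ** positive int returns int (2 ** 3 = 8)

int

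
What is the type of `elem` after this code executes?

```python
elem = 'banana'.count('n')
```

str.count() returns int

int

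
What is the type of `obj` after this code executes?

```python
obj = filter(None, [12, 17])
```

filter() returns a filter iterator object

filter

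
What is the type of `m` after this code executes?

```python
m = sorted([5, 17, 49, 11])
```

sorted() always returns list

list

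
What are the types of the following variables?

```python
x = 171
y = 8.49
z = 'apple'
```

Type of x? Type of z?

x is int; z is str

int, str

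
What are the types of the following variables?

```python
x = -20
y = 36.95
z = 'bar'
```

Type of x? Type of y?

x is int; y is float

int, float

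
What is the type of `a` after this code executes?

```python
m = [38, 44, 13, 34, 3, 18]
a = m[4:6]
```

Slicing a list always returns a list

list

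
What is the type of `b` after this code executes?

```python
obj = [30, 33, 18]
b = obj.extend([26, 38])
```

list.extend() returns None

NoneType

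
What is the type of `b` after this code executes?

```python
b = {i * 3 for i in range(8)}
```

A set comprehension {expr for x in iterable} produces a set

set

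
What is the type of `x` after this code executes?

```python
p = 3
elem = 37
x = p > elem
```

Comparison operators return bool

bool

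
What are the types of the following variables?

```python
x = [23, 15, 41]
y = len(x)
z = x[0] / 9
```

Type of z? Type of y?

int / int returns float; len() returns int

float, int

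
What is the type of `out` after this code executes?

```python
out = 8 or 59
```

'or' returns the first truthy value (8, which is int)

int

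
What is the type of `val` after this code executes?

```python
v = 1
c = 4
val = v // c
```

int // int returns int (1 // 4 = 0)

int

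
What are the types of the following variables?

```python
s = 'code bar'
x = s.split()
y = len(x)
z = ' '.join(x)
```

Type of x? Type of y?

str.split() returns list; len() returns int

list, int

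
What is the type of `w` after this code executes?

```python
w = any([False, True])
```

any() returns bool

bool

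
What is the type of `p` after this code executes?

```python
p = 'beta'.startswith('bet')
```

str.startswith() returns bool

bool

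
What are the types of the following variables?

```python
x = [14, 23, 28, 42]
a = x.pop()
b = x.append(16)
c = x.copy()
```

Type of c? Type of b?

list.copy() returns list; list.append() returns None

list, NoneType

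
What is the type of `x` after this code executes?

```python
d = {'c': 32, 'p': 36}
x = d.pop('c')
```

dict.pop() returns the value (int)

int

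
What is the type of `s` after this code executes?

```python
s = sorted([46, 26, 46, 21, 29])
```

sorted() always returns list

list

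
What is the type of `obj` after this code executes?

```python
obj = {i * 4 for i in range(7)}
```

A set comprehension {expr for x in iterable} produces a set

set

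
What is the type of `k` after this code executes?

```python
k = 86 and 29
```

'and' returns the last value when all truthy (29, which is int)

int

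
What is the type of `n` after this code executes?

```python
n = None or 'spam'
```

'or' with None returns the other value ('spam', str)

str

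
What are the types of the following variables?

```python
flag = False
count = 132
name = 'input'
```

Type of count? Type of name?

count is int; name is str

int, str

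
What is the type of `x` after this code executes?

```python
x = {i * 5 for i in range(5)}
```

A set comprehension {expr for x in iterable} produces a set

set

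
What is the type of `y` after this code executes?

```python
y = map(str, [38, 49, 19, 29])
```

map() returns a map iterator object

map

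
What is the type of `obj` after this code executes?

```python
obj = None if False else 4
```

Ternary: condition is False, else branch (4) taken → int

int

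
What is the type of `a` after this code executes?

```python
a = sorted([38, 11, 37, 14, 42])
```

sorted() always returns list

list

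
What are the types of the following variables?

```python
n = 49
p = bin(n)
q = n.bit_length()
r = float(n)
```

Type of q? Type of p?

int.bit_length() returns int; bin() returns str

int, str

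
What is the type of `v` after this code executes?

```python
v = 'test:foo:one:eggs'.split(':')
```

str.split() returns list

list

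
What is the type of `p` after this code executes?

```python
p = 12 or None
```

'or' returns first truthy value (12, int)

int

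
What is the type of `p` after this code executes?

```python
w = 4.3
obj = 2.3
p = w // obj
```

float // float returns float (floor division preserves float type)

float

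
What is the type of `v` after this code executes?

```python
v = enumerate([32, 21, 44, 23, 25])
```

enumerate() returns an enumerate iterator object

enumerate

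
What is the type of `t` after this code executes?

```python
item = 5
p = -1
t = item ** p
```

int ** negative int returns float

float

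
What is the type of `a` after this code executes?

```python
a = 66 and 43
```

'and' returns the last value when all truthy (43, which is int)

int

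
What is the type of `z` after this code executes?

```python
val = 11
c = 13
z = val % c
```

int % int returns int (11 % 13 = 11)

int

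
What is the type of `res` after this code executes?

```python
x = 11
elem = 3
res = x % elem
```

int % int returns int (11 % 3 = 2)

int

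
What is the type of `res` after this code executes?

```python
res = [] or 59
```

'or' returns first truthy value (59, which is int)

int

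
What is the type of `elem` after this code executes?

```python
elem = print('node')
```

print() returns None

NoneType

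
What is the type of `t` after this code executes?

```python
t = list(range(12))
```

list(range(...)) returns list

list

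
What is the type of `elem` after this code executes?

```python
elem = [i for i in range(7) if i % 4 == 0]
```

A list comprehension [...] produces a list

list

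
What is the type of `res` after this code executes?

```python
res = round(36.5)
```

round() with no ndigits arg returns int

int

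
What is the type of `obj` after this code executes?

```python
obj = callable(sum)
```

callable() returns bool

bool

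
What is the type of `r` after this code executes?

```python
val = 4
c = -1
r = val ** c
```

int ** negative int returns float

float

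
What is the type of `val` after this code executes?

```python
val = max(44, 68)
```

max() of ints returns int

int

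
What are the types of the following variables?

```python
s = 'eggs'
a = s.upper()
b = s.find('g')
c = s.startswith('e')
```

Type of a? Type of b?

str.upper() returns str; str.find() returns int

str, int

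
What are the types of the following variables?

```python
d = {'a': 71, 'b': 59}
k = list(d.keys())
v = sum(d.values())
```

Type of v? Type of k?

sum of int values returns int; list(...) returns list

int, list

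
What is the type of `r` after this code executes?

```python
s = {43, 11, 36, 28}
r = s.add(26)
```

set.add() returns None (mutates in place)

NoneType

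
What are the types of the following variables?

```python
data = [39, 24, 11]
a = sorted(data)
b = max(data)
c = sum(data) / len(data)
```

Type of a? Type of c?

sorted() returns list; int / int returns float

list, float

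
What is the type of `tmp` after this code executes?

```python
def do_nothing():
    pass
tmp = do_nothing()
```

A function with no return statement returns None

NoneType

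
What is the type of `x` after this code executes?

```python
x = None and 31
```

'and' returns first falsy value (None)

NoneType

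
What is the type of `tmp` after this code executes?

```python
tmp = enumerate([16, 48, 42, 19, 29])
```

enumerate() returns an enumerate iterator object

enumerate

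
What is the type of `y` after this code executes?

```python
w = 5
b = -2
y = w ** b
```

int ** negative int returns float

float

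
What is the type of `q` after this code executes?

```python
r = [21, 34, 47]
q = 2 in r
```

'in' operator returns bool

bool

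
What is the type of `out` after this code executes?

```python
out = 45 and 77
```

'and' returns the last value when all truthy (77, which is int)

int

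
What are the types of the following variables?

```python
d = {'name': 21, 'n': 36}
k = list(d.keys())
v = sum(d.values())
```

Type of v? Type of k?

sum of int values returns int; list(...) returns list

int, list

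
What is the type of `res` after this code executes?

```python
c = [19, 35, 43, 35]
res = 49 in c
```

'in' operator returns bool

bool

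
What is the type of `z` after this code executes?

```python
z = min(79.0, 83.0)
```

min() of floats returns float

float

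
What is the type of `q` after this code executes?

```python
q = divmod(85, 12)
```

divmod() returns a tuple (quotient, remainder)

tuple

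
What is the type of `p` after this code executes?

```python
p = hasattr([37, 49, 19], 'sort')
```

hasattr() returns bool

bool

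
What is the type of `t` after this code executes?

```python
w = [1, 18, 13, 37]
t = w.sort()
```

list.sort() returns None (sorts in place)

NoneType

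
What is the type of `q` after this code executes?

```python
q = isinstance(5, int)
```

isinstance() returns bool

bool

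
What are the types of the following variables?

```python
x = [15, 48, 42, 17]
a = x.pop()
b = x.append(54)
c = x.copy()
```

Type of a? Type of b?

list.pop() returns the element (int); list.append() returns None

int, NoneType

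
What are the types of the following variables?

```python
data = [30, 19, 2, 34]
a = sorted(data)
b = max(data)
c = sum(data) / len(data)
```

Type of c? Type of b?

int / int returns float; max of ints returns int

float, int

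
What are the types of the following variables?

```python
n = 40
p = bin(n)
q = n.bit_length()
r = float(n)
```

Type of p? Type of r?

bin() returns str; float() returns float

str, float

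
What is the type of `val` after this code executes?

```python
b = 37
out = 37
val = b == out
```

Equality comparison returns bool

bool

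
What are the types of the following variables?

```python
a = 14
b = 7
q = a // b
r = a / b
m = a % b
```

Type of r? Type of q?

int / int returns float; int // int returns int

float, int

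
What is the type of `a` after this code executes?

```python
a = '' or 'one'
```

'or' returns first truthy value ('one', which is str)

str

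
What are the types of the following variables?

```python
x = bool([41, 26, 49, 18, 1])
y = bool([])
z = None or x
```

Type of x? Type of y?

bool() returns bool; bool() returns bool

bool, bool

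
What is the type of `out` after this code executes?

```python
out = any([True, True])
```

any() returns bool

bool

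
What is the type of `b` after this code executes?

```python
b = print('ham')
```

print() returns None

NoneType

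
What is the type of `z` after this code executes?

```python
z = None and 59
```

'and' returns first falsy value (None)

NoneType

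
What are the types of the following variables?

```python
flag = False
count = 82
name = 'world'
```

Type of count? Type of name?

count is int; name is str

int, str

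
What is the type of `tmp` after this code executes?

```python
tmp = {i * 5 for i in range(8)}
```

A set comprehension {expr for x in iterable} produces a set

set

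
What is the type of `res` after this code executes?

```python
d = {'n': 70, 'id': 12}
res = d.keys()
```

.keys() returns a dict_keys view object

dict_keys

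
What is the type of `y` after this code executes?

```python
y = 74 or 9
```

'or' returns the first truthy value (74, which is int)

int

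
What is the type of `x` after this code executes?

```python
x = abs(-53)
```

abs() of int returns int

int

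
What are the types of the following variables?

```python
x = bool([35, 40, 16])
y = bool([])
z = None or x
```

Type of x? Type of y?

bool() returns bool; bool() returns bool

bool, bool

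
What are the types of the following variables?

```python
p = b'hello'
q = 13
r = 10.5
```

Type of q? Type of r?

q is int; r is float

int, float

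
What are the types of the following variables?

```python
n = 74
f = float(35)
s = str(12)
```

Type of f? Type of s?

f is float; s is str

float, str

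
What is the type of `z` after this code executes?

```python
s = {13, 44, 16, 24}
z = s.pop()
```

Popping from a set of ints returns int

int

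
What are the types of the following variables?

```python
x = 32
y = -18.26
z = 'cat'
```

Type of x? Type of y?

x is int; y is float

int, float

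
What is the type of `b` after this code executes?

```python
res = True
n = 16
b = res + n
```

bool + int returns int (True is 1, so 1 + 16 = 17)

int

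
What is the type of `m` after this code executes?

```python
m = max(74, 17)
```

max() of ints returns int

int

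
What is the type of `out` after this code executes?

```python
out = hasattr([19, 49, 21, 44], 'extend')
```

hasattr() returns bool

bool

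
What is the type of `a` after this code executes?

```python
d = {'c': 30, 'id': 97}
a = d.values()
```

.values() returns a dict_values view object

dict_values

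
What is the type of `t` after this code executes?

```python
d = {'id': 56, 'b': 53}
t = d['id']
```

Accessing dict[str, int] with key 'id' returns int value 56

int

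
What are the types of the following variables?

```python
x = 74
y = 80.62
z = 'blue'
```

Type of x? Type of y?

x is int; y is float

int, float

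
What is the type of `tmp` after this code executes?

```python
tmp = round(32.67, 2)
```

round() with ndigits arg returns float

float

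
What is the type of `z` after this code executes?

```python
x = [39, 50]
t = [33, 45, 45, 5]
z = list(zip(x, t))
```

list(zip(...)) returns a list of tuples

list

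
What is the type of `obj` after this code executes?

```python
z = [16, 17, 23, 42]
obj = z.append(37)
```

list.append() returns None (mutates in place)

NoneType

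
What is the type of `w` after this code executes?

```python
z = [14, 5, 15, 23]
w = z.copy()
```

list.copy() returns list

list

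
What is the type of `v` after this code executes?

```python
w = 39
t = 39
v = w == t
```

Equality comparison returns bool

bool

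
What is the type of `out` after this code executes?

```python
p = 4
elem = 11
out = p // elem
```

int // int returns int (4 // 11 = 0)

int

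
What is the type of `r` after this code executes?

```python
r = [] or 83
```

'or' returns first truthy value (83, which is int)

int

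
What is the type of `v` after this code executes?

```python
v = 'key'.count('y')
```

str.count() returns int

int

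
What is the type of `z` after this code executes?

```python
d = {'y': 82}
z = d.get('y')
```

dict.get() returns the value (int) when key is found

int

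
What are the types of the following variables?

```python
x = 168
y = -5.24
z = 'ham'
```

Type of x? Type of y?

x is int; y is float

int, float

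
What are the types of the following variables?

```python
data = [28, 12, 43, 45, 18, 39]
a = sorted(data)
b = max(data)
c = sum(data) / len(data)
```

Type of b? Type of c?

max of ints returns int; int / int returns float

int, float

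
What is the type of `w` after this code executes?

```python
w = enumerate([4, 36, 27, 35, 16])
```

enumerate() returns an enumerate iterator object

enumerate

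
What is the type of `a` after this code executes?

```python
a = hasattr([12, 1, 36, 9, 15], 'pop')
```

hasattr() returns bool

bool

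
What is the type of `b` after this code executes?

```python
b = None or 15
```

'or' with None returns the other value (15, int)

int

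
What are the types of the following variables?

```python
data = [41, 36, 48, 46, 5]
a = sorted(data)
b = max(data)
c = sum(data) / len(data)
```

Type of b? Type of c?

max of ints returns int; int / int returns float

int, float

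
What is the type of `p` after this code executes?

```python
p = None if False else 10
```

Ternary: condition is False, else branch (10) taken → int

int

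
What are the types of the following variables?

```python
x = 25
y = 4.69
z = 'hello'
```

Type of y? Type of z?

y is float; z is str

float, str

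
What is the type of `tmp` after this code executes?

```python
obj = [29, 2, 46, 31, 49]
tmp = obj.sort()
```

list.sort() returns None (sorts in place)

NoneType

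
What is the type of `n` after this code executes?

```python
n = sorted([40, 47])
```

sorted() always returns list

list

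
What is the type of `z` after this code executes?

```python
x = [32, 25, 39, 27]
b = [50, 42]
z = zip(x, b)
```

zip() returns a zip iterator object

zip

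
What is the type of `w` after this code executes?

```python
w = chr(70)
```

chr() returns str (single character)

str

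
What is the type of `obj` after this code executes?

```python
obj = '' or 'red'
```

'or' returns first truthy value ('red', which is str)

str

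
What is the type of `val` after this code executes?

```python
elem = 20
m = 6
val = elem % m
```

int % int returns int (20 % 6 = 2)

int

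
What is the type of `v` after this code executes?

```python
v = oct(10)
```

oct() returns str representation

str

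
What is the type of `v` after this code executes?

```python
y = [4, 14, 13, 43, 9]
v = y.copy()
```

list.copy() returns list

list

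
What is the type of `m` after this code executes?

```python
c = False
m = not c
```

'not' always returns bool

bool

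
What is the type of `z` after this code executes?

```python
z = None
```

None has type NoneType

NoneType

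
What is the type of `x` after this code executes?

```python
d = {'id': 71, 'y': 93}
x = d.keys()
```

.keys() returns a dict_keys view object

dict_keys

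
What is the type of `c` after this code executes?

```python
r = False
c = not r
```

'not' always returns bool

bool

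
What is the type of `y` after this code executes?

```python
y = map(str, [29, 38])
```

map() returns a map iterator object

map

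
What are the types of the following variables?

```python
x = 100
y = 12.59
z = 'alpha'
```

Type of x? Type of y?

x is int; y is float

int, float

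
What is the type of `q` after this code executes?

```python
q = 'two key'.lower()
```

str.lower() returns str

str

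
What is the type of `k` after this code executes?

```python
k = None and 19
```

'and' returns first falsy value (None)

NoneType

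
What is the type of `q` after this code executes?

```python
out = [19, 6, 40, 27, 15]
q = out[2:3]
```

Slicing a list always returns a list

list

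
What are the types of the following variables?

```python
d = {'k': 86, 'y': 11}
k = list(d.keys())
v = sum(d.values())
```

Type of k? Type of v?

list(...) returns list; sum of int values returns int

list, int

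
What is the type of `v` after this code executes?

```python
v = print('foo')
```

print() returns None

NoneType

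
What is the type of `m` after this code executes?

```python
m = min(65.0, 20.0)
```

min() of floats returns float

float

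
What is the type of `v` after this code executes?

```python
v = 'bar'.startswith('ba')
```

str.startswith() returns bool

bool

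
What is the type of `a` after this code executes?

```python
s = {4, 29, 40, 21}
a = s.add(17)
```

set.add() returns None (mutates in place)

NoneType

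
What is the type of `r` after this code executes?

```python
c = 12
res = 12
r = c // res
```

int // int returns int (12 // 12 = 1)

int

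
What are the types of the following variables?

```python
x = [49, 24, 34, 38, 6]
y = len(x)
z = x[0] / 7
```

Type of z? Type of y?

int / int returns float; len() returns int

float, int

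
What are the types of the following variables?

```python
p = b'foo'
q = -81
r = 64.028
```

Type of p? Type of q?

p is bytes; q is int

bytes, int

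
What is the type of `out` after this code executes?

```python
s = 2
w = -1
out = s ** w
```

int ** negative int returns float

float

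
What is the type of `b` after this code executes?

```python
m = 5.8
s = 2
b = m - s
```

float - int returns float (5.8 - 2 = 3.8)

float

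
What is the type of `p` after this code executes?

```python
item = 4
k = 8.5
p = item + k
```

int + float returns float (4 + 8.5 = 12.5)

float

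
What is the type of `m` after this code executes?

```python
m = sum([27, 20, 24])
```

sum() of ints returns int

int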